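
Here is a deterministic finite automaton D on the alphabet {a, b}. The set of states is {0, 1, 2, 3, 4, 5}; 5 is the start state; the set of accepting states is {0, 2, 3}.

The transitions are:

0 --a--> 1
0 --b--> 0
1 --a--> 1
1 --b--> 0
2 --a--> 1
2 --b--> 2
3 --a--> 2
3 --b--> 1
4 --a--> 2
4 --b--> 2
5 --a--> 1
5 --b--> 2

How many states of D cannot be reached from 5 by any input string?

2

Starting at 5 and following transitions, the reachable set is {0, 1, 2, 5}. That leaves 3, 4 unreachable — 2 in total.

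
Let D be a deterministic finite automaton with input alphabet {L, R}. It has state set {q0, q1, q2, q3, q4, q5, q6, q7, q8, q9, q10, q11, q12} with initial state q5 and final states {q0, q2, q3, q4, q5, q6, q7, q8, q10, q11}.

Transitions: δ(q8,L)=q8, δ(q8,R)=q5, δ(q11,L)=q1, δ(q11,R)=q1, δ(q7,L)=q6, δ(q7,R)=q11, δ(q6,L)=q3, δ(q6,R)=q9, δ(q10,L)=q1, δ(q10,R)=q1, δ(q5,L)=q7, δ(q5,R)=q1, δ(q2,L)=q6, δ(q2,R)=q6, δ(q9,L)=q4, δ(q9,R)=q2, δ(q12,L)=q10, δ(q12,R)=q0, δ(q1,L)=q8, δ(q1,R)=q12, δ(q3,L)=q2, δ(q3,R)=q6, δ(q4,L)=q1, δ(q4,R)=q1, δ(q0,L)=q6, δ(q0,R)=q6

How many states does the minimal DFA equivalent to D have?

All states are reachable from the start state.
P0 = {q0,q2,q3,q4,q5,q6,q7,q8,q10,q11} | {q1,q9,q12}.
Refine {q0,q2,q3,q4,q5,q6,q7,q8,q10,q11} on symbol L: members go to different blocks, giving {q0,q2,q3,q5,q6,q7,q8} and {q4,q10,q11}.
On input R, block {q0,q2,q3,q5,q6,q7,q8} splits into {q0,q2,q3,q8} and {q5,q6} and {q7}.
Refine {q0,q2,q3,q8} on symbol L: members go to different blocks, giving {q0,q2} and {q3,q8}.
Split {q1,q9,q12} by δ(·,L) → {q9,q12} and {q1}.
On input L, block {q5,q6} splits into {q5} and {q6}.
On input L, block {q3,q8} splits into {q3} and {q8}.
Stable partition: {q0,q2} | {q9,q12} | {q4,q10,q11} | {q5} | {q7} | {q3} | {q1} | {q6} | {q8} — 9 equivalence classes.

9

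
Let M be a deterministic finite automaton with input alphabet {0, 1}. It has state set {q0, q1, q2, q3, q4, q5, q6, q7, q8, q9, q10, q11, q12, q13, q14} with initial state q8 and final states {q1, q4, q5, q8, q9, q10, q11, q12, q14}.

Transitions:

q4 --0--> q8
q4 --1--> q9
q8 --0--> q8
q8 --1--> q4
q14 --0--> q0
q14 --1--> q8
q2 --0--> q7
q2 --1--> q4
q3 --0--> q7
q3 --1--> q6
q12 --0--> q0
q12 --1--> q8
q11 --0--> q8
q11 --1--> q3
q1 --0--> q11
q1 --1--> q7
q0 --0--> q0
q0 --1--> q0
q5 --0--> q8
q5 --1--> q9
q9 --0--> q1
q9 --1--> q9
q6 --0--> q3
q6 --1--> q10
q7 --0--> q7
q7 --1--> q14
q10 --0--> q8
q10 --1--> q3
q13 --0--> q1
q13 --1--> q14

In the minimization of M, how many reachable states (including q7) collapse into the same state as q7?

1

First remove the unreachable states {q2,q5,q12,q13}; 11 states remain.
Initial partition by acceptance: {q1,q4,q8,q9,q10,q11,q14} | {q0,q3,q6,q7}.
Refine {q1,q4,q8,q9,q10,q11,q14} on symbol 0: members go to different blocks, giving {q1,q4,q8,q9,q10,q11} and {q14}.
On input 1, block {q1,q4,q8,q9,q10,q11} splits into {q1,q10,q11} and {q4,q8,q9}.
On input 0, block {q1,q10,q11} splits into {q10,q11} and {q1}.
On input 1, block {q0,q3,q6,q7} splits into {q0,q3} and {q6} and {q7}.
Refine {q0,q3} on symbol 0: members go to different blocks, giving {q0} and {q3}.
Refine {q4,q8,q9} on symbol 0: members go to different blocks, giving {q4,q8} and {q9}.
On input 1, block {q4,q8} splits into {q4} and {q8}.
The partition is now stable with 10 blocks: {q10,q11} | {q0} | {q14} | {q4} | {q1} | {q6} | {q7} | {q3} | {q9} | {q8}.
State q7 belongs to the block {q7}, which has 1 states.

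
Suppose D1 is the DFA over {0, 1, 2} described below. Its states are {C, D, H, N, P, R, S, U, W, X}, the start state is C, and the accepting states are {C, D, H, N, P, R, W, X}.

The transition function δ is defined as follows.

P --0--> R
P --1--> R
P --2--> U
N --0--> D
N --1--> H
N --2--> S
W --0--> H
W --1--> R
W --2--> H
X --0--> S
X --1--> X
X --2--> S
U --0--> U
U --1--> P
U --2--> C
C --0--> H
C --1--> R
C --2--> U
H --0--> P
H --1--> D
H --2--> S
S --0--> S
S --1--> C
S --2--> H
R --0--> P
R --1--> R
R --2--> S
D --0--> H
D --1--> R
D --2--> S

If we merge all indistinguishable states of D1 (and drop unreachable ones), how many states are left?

2

Reachable states from the start: {C,D,H,P,R,S,U}. Unreachable: {N,W,X} — drop them.
Initial partition by acceptance: {C,D,H,P,R} | {S,U}.
No further refinement is possible. Final partition (2 blocks): {C,D,H,P,R} | {S,U}.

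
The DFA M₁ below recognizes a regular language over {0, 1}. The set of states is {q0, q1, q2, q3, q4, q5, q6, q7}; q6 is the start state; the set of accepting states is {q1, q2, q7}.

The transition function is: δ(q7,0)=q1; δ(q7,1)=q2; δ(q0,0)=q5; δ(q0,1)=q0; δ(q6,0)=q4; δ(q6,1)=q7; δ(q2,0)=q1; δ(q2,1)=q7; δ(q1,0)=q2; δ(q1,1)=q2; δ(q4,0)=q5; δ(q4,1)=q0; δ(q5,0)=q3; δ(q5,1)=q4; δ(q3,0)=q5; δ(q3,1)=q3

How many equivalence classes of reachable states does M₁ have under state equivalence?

Start with accepting vs non-accepting: {q1,q2,q7} | {q0,q3,q4,q5,q6}.
Refine {q0,q3,q4,q5,q6} on symbol 1: members go to different blocks, giving {q0,q3,q4,q5} and {q6}.
The partition is now stable with 3 blocks: {q1,q2,q7} | {q0,q3,q4,q5} | {q6}.

3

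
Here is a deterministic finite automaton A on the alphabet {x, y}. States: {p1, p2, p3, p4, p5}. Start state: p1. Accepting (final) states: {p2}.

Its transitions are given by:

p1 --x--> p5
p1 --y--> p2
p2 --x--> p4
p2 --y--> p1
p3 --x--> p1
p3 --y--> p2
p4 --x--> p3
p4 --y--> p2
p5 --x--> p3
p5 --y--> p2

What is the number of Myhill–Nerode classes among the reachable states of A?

2

All states are reachable from the start state.
P0 = {p2} | {p1,p3,p4,p5}.
The partition is now stable with 2 blocks: {p2} | {p1,p3,p4,p5}.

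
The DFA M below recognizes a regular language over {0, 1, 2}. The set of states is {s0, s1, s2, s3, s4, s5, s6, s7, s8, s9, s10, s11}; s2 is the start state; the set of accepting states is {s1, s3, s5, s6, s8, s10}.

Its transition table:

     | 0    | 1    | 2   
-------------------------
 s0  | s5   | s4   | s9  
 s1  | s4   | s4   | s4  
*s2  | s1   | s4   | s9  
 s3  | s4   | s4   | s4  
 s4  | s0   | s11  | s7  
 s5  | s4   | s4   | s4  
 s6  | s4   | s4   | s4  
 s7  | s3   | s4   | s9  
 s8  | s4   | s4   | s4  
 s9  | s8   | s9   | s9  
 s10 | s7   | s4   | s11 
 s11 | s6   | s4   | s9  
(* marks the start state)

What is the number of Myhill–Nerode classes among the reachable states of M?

4

First remove the unreachable states {s10}; 11 states remain.
P0 = {s1,s3,s5,s6,s8} | {s0,s2,s4,s7,s9,s11}.
On input 0, block {s0,s2,s4,s7,s9,s11} splits into {s0,s2,s7,s9,s11} and {s4}.
On input 1, block {s0,s2,s7,s9,s11} splits into {s0,s2,s7,s11} and {s9}.
No further refinement is possible. Final partition (4 blocks): {s1,s3,s5,s6,s8} | {s0,s2,s7,s11} | {s4} | {s9}.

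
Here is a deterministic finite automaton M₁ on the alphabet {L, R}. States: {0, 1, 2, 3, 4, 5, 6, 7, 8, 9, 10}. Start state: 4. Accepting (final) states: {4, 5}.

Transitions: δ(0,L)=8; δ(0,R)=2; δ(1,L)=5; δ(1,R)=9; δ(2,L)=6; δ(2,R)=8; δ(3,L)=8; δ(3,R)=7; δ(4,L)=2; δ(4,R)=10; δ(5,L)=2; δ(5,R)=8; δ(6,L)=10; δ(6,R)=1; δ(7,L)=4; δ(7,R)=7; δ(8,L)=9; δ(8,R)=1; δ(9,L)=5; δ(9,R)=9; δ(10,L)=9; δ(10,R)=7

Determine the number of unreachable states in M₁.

2

BFS from 4 reaches {1, 2, 4, 5, 6, 7, 8, 9, 10}; the 2 state(s) 0, 3 are never visited.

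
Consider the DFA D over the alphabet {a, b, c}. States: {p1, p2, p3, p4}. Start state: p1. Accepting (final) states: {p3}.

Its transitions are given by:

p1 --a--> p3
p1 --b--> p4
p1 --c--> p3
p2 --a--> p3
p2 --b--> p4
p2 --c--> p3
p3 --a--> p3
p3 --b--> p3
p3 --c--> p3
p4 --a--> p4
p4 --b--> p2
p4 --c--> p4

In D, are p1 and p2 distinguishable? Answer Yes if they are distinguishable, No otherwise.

Every state is reachable, so we keep all 4.
Initial partition by acceptance: {p3} | {p1,p2,p4}.
On input a, block {p1,p2,p4} splits into {p1,p2} and {p4}.
Stable partition: {p3} | {p1,p2} | {p4} — 3 equivalence classes.
p1 and p2 lie in the same block of the stable partition, so they are equivalent — no string distinguishes them.

No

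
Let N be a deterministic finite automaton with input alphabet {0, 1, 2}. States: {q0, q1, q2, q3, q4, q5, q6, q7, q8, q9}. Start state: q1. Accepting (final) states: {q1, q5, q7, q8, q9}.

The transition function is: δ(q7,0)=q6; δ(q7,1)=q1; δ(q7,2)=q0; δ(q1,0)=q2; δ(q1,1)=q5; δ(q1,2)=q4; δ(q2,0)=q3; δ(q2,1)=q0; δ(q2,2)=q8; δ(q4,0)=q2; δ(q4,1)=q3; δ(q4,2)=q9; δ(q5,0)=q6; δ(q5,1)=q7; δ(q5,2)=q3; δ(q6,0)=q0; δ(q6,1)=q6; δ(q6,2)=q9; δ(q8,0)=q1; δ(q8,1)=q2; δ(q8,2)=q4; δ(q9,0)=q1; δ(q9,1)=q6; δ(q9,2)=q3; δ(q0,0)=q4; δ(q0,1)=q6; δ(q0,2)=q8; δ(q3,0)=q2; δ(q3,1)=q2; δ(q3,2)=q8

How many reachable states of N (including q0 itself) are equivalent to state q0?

5

Every state is reachable, so we keep all 10.
Initial partition by acceptance: {q1,q5,q7,q8,q9} | {q0,q2,q3,q4,q6}.
Refine {q1,q5,q7,q8,q9} on symbol 0: members go to different blocks, giving {q1,q5,q7} and {q8,q9}.
Stable partition: {q1,q5,q7} | {q0,q2,q3,q4,q6} | {q8,q9} — 3 equivalence classes.
The equivalence class containing q0 is {q0,q2,q3,q4,q6}, of size 5.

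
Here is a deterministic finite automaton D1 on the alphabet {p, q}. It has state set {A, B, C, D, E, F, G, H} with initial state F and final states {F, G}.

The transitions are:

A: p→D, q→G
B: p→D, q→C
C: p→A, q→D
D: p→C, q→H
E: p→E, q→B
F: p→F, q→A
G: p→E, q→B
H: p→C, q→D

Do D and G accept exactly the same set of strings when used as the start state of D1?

No

Start with accepting vs non-accepting: {F,G} | {A,B,C,D,E,H}.
Refine {F,G} on symbol p: members go to different blocks, giving {F} and {G}.
On input q, block {A,B,C,D,E,H} splits into {B,C,D,E,H} and {A}.
On input p, block {B,C,D,E,H} splits into {B,D,E,H} and {C}.
Split {B,D,E,H} by δ(·,p) → {B,E} and {D,H}.
Split {B,E} by δ(·,p) → {B} and {E}.
The partition is now stable with 7 blocks: {F} | {B} | {G} | {A} | {C} | {D,H} | {E}.
D and G end up in different blocks, so they are distinguishable. For instance, the string 'ε' is accepted from only G.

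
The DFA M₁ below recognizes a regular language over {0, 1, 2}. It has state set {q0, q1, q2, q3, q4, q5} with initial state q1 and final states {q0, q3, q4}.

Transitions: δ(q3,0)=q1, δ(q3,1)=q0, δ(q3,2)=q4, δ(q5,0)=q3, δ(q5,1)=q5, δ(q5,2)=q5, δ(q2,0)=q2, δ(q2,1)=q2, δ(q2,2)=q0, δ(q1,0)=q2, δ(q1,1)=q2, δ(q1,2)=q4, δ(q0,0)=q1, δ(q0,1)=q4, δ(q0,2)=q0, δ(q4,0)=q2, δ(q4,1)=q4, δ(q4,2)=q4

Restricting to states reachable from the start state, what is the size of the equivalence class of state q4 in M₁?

Reachable states from the start: {q0,q1,q2,q4}. Unreachable: {q3,q5} — drop them.
Start with accepting vs non-accepting: {q0,q4} | {q1,q2}.
The partition is now stable with 2 blocks: {q0,q4} | {q1,q2}.
State q4 belongs to the block {q0,q4}, which has 2 states.

2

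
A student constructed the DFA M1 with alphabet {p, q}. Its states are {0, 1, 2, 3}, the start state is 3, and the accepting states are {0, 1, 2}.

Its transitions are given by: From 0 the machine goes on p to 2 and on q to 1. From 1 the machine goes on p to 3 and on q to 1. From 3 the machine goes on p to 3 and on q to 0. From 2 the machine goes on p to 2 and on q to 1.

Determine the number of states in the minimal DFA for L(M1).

Every state is reachable, so we keep all 4.
Initial partition by acceptance: {0,1,2} | {3}.
On input p, block {0,1,2} splits into {0,2} and {1}.
No further refinement is possible. Final partition (3 blocks): {0,2} | {3} | {1}.

3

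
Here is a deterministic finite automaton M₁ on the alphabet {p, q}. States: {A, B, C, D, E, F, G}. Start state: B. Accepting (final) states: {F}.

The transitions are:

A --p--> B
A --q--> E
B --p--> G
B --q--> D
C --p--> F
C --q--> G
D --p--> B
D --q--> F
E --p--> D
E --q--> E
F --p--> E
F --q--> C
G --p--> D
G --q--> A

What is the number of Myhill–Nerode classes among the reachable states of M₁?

7

Start with accepting vs non-accepting: {F} | {A,B,C,D,E,G}.
Split {A,B,C,D,E,G} by δ(·,p) → {A,B,D,E,G} and {C}.
Split {A,B,D,E,G} by δ(·,q) → {A,B,E,G} and {D}.
Refine {A,B,E,G} on symbol p: members go to different blocks, giving {A,B} and {E,G}.
On input p, block {A,B} splits into {A} and {B}.
Split {E,G} by δ(·,q) → {E} and {G}.
Stable partition: {F} | {A} | {C} | {D} | {E} | {B} | {G} — 7 equivalence classes.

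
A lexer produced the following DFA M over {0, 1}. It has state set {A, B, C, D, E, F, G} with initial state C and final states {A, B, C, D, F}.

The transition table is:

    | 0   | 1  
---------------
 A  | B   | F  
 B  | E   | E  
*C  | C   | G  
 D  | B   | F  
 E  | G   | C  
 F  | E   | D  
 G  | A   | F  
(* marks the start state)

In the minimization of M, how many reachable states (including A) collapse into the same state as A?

2

Start with accepting vs non-accepting: {A,B,C,D,F} | {E,G}.
Refine {A,B,C,D,F} on symbol 0: members go to different blocks, giving {A,C,D} and {B,F}.
Refine {A,C,D} on symbol 0: members go to different blocks, giving {A,D} and {C}.
Split {E,G} by δ(·,0) → {E} and {G}.
Refine {B,F} on symbol 1: members go to different blocks, giving {B} and {F}.
Stable partition: {A,D} | {E} | {B} | {C} | {G} | {F} — 6 equivalence classes.
The equivalence class containing A is {A,D}, of size 2.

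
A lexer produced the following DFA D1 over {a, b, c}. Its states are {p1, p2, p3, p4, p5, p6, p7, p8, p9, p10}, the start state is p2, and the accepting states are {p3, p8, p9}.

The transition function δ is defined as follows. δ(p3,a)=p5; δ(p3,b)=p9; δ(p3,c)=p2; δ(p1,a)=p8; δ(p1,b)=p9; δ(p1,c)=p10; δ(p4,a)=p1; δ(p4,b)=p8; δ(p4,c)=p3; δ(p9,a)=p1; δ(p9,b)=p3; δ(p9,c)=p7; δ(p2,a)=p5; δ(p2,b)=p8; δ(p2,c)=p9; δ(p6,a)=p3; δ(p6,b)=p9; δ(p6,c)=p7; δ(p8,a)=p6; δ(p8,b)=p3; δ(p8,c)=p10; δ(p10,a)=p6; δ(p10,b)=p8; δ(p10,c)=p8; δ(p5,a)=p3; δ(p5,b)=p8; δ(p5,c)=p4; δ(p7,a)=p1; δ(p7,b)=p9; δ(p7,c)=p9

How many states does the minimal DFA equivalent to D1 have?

All states are reachable from the start state.
Start with accepting vs non-accepting: {p3,p8,p9} | {p1,p2,p4,p5,p6,p7,p10}.
Split {p1,p2,p4,p5,p6,p7,p10} by δ(·,a) → {p2,p4,p7,p10} and {p1,p5,p6}.
No further refinement is possible. Final partition (3 blocks): {p3,p8,p9} | {p2,p4,p7,p10} | {p1,p5,p6}.

3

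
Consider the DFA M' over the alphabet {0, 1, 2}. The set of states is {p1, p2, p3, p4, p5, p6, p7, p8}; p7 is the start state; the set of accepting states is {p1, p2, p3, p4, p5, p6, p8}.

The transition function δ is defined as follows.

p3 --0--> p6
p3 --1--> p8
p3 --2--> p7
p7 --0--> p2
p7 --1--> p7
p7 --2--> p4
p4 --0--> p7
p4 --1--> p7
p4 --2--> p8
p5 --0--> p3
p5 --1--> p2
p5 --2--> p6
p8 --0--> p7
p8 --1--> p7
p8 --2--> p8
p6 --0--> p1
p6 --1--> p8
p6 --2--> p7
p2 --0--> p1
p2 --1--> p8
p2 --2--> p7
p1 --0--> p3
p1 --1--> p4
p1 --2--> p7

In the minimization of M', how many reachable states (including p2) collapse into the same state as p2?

4

Reachable states from the start: {p1,p2,p3,p4,p6,p7,p8}. Unreachable: {p5} — drop them.
P0 = {p1,p2,p3,p4,p6,p8} | {p7}.
On input 0, block {p1,p2,p3,p4,p6,p8} splits into {p1,p2,p3,p6} and {p4,p8}.
No further refinement is possible. Final partition (3 blocks): {p1,p2,p3,p6} | {p7} | {p4,p8}.
The equivalence class containing p2 is {p1,p2,p3,p6}, of size 4.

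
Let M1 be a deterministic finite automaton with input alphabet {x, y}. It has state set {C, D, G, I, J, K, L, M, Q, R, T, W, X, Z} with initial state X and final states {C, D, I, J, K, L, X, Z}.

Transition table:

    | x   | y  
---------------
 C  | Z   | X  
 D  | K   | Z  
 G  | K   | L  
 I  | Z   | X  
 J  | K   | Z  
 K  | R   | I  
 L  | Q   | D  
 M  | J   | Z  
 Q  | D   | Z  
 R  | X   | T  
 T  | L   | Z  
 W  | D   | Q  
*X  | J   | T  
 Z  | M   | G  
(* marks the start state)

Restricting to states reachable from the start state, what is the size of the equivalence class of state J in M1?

States {C,W} cannot be reached from the start state, so discard them.
Start with accepting vs non-accepting: {D,I,J,K,L,X,Z} | {G,M,Q,R,T}.
On input x, block {D,I,J,K,L,X,Z} splits into {D,I,J,X} and {K,L,Z}.
Refine {D,I,J,X} on symbol x: members go to different blocks, giving {D,I,J} and {X}.
On input y, block {D,I,J} splits into {D,J} and {I}.
On input x, block {G,M,Q,R,T} splits into {G,T} and {M,Q} and {R}.
Refine {K,L,Z} on symbol x: members go to different blocks, giving {L,Z} and {K}.
Split {G,T} by δ(·,x) → {T} and {G}.
Refine {L,Z} on symbol y: members go to different blocks, giving {Z} and {L}.
The partition is now stable with 10 blocks: {D,J} | {T} | {Z} | {X} | {I} | {M,Q} | {R} | {K} | {G} | {L}.
The equivalence class containing J is {D,J}, of size 2.

2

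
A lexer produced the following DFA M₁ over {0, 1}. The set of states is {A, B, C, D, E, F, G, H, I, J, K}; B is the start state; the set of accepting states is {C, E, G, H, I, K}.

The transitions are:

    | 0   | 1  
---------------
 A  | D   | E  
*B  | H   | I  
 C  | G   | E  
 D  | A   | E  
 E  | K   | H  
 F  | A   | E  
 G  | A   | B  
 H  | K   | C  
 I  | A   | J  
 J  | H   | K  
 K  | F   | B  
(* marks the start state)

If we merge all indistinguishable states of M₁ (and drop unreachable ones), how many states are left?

All states are reachable from the start state.
P0 = {C,E,G,H,I,K} | {A,B,D,F,J}.
Refine {C,E,G,H,I,K} on symbol 0: members go to different blocks, giving {C,E,H} and {G,I,K}.
Split {A,B,D,F,J} by δ(·,0) → {A,D,F} and {B,J}.
The partition is now stable with 4 blocks: {C,E,H} | {A,D,F} | {G,I,K} | {B,J}.

4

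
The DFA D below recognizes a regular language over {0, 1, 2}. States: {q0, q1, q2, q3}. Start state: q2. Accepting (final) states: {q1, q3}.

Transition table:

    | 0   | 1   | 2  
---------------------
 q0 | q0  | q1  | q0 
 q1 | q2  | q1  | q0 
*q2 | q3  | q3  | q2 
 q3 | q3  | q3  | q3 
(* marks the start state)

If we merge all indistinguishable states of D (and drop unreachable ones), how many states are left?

States {q0,q1} cannot be reached from the start state, so discard them.
Start with accepting vs non-accepting: {q3} | {q2}.
The partition is now stable with 2 blocks: {q3} | {q2}.

2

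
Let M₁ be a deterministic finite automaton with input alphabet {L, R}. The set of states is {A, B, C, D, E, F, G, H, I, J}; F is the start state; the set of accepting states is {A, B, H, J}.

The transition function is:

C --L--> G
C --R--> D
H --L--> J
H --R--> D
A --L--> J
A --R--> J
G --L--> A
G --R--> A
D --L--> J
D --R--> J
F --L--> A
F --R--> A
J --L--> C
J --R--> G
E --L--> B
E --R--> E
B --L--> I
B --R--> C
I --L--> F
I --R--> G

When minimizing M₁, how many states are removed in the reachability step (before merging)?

BFS from F reaches {A, C, D, F, G, J}; the 4 state(s) B, E, H, I are never visited.

4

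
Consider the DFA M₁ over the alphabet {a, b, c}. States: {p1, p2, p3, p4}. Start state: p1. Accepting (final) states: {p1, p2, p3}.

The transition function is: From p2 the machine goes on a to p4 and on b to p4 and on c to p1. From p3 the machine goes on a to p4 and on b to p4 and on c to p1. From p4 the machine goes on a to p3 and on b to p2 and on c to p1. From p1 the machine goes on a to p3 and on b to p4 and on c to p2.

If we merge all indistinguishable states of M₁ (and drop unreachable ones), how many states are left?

3

Every state is reachable, so we keep all 4.
Initial partition by acceptance: {p1,p2,p3} | {p4}.
Refine {p1,p2,p3} on symbol a: members go to different blocks, giving {p2,p3} and {p1}.
The partition is now stable with 3 blocks: {p2,p3} | {p4} | {p1}.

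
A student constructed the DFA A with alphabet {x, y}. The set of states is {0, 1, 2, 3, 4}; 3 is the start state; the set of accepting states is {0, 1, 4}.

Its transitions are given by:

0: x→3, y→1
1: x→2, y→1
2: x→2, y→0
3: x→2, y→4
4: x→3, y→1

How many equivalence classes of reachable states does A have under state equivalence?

Every state is reachable, so we keep all 5.
P0 = {0,1,4} | {2,3}.
No further refinement is possible. Final partition (2 blocks): {0,1,4} | {2,3}.

2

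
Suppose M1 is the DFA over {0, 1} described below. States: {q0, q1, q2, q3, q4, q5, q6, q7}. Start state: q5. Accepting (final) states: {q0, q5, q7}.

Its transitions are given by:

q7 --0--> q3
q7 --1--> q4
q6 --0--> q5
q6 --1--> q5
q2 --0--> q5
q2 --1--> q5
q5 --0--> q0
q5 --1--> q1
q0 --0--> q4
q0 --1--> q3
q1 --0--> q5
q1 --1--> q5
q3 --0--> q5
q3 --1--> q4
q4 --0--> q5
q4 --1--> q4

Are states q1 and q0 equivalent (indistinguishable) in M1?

No

Reachable states from the start: {q0,q1,q3,q4,q5}. Unreachable: {q2,q6,q7} — drop them.
Initial partition by acceptance: {q0,q5} | {q1,q3,q4}.
Refine {q0,q5} on symbol 0: members go to different blocks, giving {q0} and {q5}.
Split {q1,q3,q4} by δ(·,1) → {q3,q4} and {q1}.
No further refinement is possible. Final partition (4 blocks): {q0} | {q3,q4} | {q5} | {q1}.
q1 and q0 end up in different blocks, so they are distinguishable. For instance, the string 'ε' is accepted from only q0.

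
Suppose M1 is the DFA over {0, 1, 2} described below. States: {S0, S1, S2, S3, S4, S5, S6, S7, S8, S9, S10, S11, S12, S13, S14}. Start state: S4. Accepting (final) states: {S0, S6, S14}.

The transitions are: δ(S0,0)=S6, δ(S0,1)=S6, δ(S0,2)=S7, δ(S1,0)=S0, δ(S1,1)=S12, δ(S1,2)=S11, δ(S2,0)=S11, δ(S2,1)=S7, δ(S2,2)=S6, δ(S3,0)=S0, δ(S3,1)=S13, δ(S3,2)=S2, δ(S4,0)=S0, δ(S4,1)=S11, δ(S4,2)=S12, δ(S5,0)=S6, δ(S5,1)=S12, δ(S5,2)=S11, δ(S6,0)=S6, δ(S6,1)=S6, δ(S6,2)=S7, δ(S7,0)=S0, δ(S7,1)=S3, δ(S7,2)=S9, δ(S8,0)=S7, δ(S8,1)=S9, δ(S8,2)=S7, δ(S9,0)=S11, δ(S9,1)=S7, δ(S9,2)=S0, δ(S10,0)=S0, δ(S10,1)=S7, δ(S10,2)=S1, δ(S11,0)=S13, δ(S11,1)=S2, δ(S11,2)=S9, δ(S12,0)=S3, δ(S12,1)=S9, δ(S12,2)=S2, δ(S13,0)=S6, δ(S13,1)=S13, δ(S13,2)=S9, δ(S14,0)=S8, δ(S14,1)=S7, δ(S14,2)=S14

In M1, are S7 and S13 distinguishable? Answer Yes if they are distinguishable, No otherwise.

First remove the unreachable states {S1,S5,S8,S10,S14}; 10 states remain.
Initial partition by acceptance: {S0,S6} | {S2,S3,S4,S7,S9,S11,S12,S13}.
Split {S2,S3,S4,S7,S9,S11,S12,S13} by δ(·,0) → {S2,S9,S11,S12} and {S3,S4,S7,S13}.
Refine {S2,S9,S11,S12} on symbol 0: members go to different blocks, giving {S2,S9} and {S11,S12}.
On input 1, block {S3,S4,S7,S13} splits into {S3,S7,S13} and {S4}.
No further refinement is possible. Final partition (5 blocks): {S0,S6} | {S2,S9} | {S3,S7,S13} | {S11,S12} | {S4}.
S7 and S13 lie in the same block of the stable partition, so they are equivalent — no string distinguishes them.

No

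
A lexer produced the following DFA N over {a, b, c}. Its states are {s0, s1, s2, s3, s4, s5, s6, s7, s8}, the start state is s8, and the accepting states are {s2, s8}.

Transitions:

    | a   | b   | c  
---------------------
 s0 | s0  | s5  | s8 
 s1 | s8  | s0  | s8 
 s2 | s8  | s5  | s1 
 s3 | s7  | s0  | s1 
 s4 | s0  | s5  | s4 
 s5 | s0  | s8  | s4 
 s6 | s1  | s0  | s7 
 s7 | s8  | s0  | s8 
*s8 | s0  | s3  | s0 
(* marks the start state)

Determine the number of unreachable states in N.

No path from s8 leads to s2, s6; the other 7 states are all reachable.

2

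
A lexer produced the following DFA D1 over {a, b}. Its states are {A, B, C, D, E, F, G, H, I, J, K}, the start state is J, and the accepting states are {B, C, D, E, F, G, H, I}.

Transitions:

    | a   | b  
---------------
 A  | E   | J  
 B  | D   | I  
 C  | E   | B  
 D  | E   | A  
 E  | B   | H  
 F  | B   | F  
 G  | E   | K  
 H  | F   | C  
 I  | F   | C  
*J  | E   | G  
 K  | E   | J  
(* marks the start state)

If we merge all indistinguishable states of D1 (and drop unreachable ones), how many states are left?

All states are reachable from the start state.
Initial partition by acceptance: {B,C,D,E,F,G,H,I} | {A,J,K}.
Refine {B,C,D,E,F,G,H,I} on symbol b: members go to different blocks, giving {B,C,E,F,H,I} and {D,G}.
Refine {B,C,E,F,H,I} on symbol a: members go to different blocks, giving {C,E,F,H,I} and {B}.
On input a, block {C,E,F,H,I} splits into {C,H,I} and {E,F}.
Split {C,H,I} by δ(·,b) → {H,I} and {C}.
On input b, block {A,J,K} splits into {A,K} and {J}.
Refine {E,F} on symbol b: members go to different blocks, giving {E} and {F}.
The partition is now stable with 8 blocks: {H,I} | {A,K} | {D,G} | {B} | {E} | {C} | {J} | {F}.

8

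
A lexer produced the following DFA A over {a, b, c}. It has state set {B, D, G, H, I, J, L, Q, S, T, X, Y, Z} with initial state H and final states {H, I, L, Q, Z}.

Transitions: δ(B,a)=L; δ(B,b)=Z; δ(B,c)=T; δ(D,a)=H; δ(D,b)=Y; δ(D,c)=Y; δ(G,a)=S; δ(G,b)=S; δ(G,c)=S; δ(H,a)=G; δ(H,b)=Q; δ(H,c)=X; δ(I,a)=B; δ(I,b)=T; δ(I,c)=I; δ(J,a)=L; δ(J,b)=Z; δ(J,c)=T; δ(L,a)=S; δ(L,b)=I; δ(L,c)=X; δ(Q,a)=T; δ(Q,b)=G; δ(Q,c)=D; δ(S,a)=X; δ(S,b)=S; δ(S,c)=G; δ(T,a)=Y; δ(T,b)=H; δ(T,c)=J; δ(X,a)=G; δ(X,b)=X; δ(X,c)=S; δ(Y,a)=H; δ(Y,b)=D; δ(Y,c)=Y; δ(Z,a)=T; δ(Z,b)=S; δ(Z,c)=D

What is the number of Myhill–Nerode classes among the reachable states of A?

8

Initial partition by acceptance: {H,I,L,Q,Z} | {B,D,G,J,S,T,X,Y}.
On input b, block {H,I,L,Q,Z} splits into {I,Q,Z} and {H,L}.
Split {I,Q,Z} by δ(·,c) → {Q,Z} and {I}.
Split {B,D,G,J,S,T,X,Y} by δ(·,a) → {G,S,T,X} and {B,D,J,Y}.
On input a, block {G,S,T,X} splits into {G,S,X} and {T}.
Split {H,L} by δ(·,b) → {L} and {H}.
Refine {B,D,J,Y} on symbol a: members go to different blocks, giving {D,Y} and {B,J}.
Stable partition: {Q,Z} | {G,S,X} | {L} | {I} | {D,Y} | {T} | {H} | {B,J} — 8 equivalence classes.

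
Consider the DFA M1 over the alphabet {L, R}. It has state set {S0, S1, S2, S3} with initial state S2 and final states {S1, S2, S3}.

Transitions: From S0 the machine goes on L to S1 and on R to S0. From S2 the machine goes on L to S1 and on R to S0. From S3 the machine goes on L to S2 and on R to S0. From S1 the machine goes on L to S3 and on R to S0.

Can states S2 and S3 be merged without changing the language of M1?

Initial partition by acceptance: {S1,S2,S3} | {S0}.
Stable partition: {S1,S2,S3} | {S0} — 2 equivalence classes.
S2 and S3 lie in the same block of the stable partition, so they are equivalent — no string distinguishes them.

Yes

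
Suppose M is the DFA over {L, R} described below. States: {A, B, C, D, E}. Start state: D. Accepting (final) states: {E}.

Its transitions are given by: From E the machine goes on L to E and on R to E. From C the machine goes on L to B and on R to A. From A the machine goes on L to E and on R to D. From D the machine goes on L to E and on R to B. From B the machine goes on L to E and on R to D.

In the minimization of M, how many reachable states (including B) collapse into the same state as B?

2

First remove the unreachable states {A,C}; 3 states remain.
Initial partition by acceptance: {E} | {B,D}.
Stable partition: {E} | {B,D} — 2 equivalence classes.
State B belongs to the block {B,D}, which has 2 states.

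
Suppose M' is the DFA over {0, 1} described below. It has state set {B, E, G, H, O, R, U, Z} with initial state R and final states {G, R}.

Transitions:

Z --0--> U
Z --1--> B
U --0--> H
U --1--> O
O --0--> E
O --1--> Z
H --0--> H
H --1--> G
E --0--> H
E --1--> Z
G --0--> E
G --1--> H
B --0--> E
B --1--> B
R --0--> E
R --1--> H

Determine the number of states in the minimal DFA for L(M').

All states are reachable from the start state.
Initial partition by acceptance: {G,R} | {B,E,H,O,U,Z}.
Refine {B,E,H,O,U,Z} on symbol 1: members go to different blocks, giving {B,E,O,U,Z} and {H}.
Refine {B,E,O,U,Z} on symbol 0: members go to different blocks, giving {B,O,Z} and {E,U}.
The partition is now stable with 4 blocks: {G,R} | {B,O,Z} | {H} | {E,U}.

4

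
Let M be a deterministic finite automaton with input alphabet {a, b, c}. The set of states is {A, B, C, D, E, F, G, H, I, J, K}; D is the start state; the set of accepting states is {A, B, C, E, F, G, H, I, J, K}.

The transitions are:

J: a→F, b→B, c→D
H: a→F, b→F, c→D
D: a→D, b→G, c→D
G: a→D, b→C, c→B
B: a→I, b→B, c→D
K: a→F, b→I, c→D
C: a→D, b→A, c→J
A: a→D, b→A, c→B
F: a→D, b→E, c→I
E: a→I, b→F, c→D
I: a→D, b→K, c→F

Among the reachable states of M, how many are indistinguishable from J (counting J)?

States {H} cannot be reached from the start state, so discard them.
P0 = {A,B,C,E,F,G,I,J,K} | {D}.
Refine {A,B,C,E,F,G,I,J,K} on symbol a: members go to different blocks, giving {A,C,F,G,I} and {B,E,J,K}.
On input b, block {A,C,F,G,I} splits into {A,C,G} and {F,I}.
On input b, block {B,E,J,K} splits into {B,J} and {E,K}.
The partition is now stable with 5 blocks: {A,C,G} | {D} | {B,J} | {F,I} | {E,K}.
State J belongs to the block {B,J}, which has 2 states.

2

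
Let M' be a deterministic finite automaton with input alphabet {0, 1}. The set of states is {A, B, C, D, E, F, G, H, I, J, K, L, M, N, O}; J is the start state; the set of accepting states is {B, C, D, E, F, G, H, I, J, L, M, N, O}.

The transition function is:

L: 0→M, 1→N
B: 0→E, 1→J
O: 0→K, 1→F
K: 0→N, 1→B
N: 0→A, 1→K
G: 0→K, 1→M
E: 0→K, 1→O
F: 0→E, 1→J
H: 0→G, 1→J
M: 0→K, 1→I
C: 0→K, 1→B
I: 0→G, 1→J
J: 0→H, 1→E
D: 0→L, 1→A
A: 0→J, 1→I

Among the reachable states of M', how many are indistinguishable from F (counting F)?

States {C,D,L} cannot be reached from the start state, so discard them.
P0 = {B,E,F,G,H,I,J,M,N,O} | {A,K}.
Refine {B,E,F,G,H,I,J,M,N,O} on symbol 0: members go to different blocks, giving {B,F,H,I,J} and {E,G,M,N,O}.
On input 0, block {B,F,H,I,J} splits into {B,F,H,I} and {J}.
Split {A,K} by δ(·,0) → {A} and {K}.
On input 0, block {E,G,M,N,O} splits into {E,G,M,O} and {N}.
Split {E,G,M,O} by δ(·,1) → {E,G} and {M,O}.
The partition is now stable with 7 blocks: {B,F,H,I} | {A} | {E,G} | {J} | {K} | {N} | {M,O}.
State F belongs to the block {B,F,H,I}, which has 4 states.

4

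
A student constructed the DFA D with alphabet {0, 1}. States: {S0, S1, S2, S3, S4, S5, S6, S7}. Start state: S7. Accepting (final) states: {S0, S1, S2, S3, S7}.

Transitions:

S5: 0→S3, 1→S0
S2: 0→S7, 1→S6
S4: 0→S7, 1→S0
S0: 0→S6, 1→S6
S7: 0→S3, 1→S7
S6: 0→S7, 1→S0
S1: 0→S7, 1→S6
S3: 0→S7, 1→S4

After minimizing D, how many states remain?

4

States {S1,S2,S5} cannot be reached from the start state, so discard them.
P0 = {S0,S3,S7} | {S4,S6}.
Refine {S0,S3,S7} on symbol 0: members go to different blocks, giving {S3,S7} and {S0}.
Refine {S3,S7} on symbol 1: members go to different blocks, giving {S3} and {S7}.
No further refinement is possible. Final partition (4 blocks): {S3} | {S4,S6} | {S0} | {S7}.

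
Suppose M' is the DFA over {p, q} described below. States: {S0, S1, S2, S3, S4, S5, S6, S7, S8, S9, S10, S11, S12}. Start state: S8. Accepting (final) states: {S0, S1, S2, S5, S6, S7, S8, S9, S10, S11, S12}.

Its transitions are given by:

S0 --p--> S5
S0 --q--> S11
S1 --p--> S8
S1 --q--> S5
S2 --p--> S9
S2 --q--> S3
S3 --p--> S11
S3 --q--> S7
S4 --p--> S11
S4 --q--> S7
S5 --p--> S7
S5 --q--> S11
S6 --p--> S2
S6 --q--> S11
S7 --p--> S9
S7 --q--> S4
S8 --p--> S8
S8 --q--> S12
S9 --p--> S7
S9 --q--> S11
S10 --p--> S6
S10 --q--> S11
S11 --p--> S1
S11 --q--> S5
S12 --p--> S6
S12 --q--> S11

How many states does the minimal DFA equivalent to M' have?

First remove the unreachable states {S0,S10}; 11 states remain.
Start with accepting vs non-accepting: {S1,S2,S5,S6,S7,S8,S9,S11,S12} | {S3,S4}.
Refine {S1,S2,S5,S6,S7,S8,S9,S11,S12} on symbol q: members go to different blocks, giving {S1,S5,S6,S8,S9,S11,S12} and {S2,S7}.
Refine {S1,S5,S6,S8,S9,S11,S12} on symbol p: members go to different blocks, giving {S1,S8,S11,S12} and {S5,S6,S9}.
Split {S1,S8,S11,S12} by δ(·,p) → {S1,S8,S11} and {S12}.
On input q, block {S1,S8,S11} splits into {S1,S11} and {S8}.
Split {S1,S11} by δ(·,p) → {S1} and {S11}.
No further refinement is possible. Final partition (7 blocks): {S1} | {S3,S4} | {S2,S7} | {S5,S6,S9} | {S12} | {S8} | {S11}.

7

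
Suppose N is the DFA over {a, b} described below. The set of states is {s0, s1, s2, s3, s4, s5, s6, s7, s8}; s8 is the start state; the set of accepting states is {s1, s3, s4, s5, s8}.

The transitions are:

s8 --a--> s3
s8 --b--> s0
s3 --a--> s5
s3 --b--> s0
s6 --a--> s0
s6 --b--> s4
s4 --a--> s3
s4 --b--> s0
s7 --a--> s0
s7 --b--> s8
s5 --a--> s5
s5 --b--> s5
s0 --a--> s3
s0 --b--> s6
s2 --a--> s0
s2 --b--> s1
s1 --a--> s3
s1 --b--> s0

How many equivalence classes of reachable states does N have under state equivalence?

5

First remove the unreachable states {s1,s2,s7}; 6 states remain.
P0 = {s3,s4,s5,s8} | {s0,s6}.
On input b, block {s3,s4,s5,s8} splits into {s3,s4,s8} and {s5}.
Refine {s3,s4,s8} on symbol a: members go to different blocks, giving {s4,s8} and {s3}.
Refine {s0,s6} on symbol a: members go to different blocks, giving {s0} and {s6}.
No further refinement is possible. Final partition (5 blocks): {s4,s8} | {s0} | {s5} | {s3} | {s6}.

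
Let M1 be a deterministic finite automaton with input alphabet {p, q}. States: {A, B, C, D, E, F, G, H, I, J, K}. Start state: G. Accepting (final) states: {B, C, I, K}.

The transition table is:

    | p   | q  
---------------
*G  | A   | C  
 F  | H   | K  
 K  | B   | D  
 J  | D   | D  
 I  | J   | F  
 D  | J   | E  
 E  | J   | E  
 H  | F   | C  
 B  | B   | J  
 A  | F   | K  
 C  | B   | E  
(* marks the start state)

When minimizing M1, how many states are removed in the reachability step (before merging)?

BFS from G reaches {A, B, C, D, E, F, G, H, J, K}; the 1 state(s) I are never visited.

1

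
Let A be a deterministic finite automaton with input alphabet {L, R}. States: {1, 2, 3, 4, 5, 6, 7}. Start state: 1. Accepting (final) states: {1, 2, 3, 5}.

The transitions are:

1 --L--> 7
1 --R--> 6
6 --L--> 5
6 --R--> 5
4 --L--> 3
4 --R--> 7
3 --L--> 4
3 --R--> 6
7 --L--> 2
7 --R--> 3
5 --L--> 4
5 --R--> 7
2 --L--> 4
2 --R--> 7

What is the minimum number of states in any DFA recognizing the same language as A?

4

P0 = {1,2,3,5} | {4,6,7}.
Refine {4,6,7} on symbol R: members go to different blocks, giving {6,7} and {4}.
Split {1,2,3,5} by δ(·,L) → {2,3,5} and {1}.
The partition is now stable with 4 blocks: {2,3,5} | {6,7} | {4} | {1}.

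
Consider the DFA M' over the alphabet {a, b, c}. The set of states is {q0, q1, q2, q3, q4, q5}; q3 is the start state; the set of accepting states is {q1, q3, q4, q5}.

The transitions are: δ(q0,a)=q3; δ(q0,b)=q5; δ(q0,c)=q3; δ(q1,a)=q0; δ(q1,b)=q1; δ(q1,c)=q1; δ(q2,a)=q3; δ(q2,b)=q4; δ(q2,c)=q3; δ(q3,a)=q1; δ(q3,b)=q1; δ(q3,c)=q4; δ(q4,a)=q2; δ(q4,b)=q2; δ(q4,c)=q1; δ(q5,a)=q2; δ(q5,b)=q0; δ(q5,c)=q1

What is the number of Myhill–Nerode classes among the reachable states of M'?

Every state is reachable, so we keep all 6.
Initial partition by acceptance: {q1,q3,q4,q5} | {q0,q2}.
Refine {q1,q3,q4,q5} on symbol a: members go to different blocks, giving {q1,q4,q5} and {q3}.
Refine {q1,q4,q5} on symbol b: members go to different blocks, giving {q4,q5} and {q1}.
No further refinement is possible. Final partition (4 blocks): {q4,q5} | {q0,q2} | {q3} | {q1}.

4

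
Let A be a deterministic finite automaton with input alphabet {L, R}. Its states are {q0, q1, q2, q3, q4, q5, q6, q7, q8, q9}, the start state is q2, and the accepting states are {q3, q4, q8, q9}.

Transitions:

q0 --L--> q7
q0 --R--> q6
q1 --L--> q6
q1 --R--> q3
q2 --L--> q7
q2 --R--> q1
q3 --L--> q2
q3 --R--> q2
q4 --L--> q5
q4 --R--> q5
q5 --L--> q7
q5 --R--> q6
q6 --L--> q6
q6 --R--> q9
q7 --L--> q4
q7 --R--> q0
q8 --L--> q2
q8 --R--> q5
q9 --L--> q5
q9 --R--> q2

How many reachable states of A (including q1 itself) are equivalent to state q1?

2

Reachable states from the start: {q0,q1,q2,q3,q4,q5,q6,q7,q9}. Unreachable: {q8} — drop them.
Start with accepting vs non-accepting: {q3,q4,q9} | {q0,q1,q2,q5,q6,q7}.
Refine {q0,q1,q2,q5,q6,q7} on symbol L: members go to different blocks, giving {q0,q1,q2,q5,q6} and {q7}.
Split {q0,q1,q2,q5,q6} by δ(·,L) → {q0,q2,q5} and {q1,q6}.
Stable partition: {q3,q4,q9} | {q0,q2,q5} | {q7} | {q1,q6} — 4 equivalence classes.
The equivalence class containing q1 is {q1,q6}, of size 2.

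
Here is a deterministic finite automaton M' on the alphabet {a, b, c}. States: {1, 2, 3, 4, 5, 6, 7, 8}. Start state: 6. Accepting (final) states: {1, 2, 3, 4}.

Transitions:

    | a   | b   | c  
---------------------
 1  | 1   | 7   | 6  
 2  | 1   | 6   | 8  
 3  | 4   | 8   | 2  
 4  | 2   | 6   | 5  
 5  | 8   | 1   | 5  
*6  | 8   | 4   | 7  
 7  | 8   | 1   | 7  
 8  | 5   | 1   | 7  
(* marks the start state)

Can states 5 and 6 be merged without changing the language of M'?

Yes

States {3} cannot be reached from the start state, so discard them.
Start with accepting vs non-accepting: {1,2,4} | {5,6,7,8}.
Stable partition: {1,2,4} | {5,6,7,8} — 2 equivalence classes.
5 and 6 lie in the same block of the stable partition, so they are equivalent — no string distinguishes them.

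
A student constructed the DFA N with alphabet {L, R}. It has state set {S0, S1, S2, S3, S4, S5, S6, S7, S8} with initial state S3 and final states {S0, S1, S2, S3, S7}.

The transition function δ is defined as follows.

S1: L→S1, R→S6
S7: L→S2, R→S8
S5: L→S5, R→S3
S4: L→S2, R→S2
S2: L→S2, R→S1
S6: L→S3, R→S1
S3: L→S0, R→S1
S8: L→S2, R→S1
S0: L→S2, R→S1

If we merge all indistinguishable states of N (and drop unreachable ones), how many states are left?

States {S4,S5,S7,S8} cannot be reached from the start state, so discard them.
Initial partition by acceptance: {S0,S1,S2,S3} | {S6}.
Refine {S0,S1,S2,S3} on symbol R: members go to different blocks, giving {S0,S2,S3} and {S1}.
The partition is now stable with 3 blocks: {S0,S2,S3} | {S6} | {S1}.

3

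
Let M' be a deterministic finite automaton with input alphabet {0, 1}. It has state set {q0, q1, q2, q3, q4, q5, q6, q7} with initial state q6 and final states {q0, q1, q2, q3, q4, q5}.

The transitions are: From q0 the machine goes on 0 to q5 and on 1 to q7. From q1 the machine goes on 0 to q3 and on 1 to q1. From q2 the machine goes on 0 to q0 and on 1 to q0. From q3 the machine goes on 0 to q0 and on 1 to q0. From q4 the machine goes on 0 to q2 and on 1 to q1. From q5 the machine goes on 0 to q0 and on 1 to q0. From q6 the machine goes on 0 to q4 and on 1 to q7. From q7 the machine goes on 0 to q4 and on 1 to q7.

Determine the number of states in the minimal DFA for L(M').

4

All states are reachable from the start state.
P0 = {q0,q1,q2,q3,q4,q5} | {q6,q7}.
On input 1, block {q0,q1,q2,q3,q4,q5} splits into {q1,q2,q3,q4,q5} and {q0}.
Split {q1,q2,q3,q4,q5} by δ(·,0) → {q2,q3,q5} and {q1,q4}.
The partition is now stable with 4 blocks: {q2,q3,q5} | {q6,q7} | {q0} | {q1,q4}.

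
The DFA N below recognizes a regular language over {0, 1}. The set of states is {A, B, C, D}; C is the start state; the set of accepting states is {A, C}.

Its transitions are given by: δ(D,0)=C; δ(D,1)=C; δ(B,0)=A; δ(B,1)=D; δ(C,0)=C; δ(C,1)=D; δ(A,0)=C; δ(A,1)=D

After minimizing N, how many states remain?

First remove the unreachable states {A,B}; 2 states remain.
Initial partition by acceptance: {C} | {D}.
No further refinement is possible. Final partition (2 blocks): {C} | {D}.

2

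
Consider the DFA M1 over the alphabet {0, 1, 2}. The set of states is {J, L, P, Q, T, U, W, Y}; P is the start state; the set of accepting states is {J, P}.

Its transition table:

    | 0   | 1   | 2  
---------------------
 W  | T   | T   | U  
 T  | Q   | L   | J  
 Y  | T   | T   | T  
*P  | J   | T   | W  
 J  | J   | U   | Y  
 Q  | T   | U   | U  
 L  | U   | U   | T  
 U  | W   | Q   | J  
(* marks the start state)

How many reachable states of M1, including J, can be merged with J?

2

All states are reachable from the start state.
Initial partition by acceptance: {J,P} | {L,Q,T,U,W,Y}.
Refine {L,Q,T,U,W,Y} on symbol 2: members go to different blocks, giving {L,Q,W,Y} and {T,U}.
The partition is now stable with 3 blocks: {J,P} | {L,Q,W,Y} | {T,U}.
The equivalence class containing J is {J,P}, of size 2.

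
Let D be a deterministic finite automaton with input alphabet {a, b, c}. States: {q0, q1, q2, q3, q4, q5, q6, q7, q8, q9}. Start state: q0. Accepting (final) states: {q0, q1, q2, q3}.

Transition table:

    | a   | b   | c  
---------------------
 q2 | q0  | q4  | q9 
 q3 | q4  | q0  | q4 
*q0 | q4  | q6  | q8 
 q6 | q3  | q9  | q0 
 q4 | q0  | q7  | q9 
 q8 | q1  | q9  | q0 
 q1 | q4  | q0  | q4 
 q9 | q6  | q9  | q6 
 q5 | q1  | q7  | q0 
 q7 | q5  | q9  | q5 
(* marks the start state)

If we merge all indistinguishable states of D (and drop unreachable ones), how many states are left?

Reachable states from the start: {q0,q1,q3,q4,q5,q6,q7,q8,q9}. Unreachable: {q2} — drop them.
Start with accepting vs non-accepting: {q0,q1,q3} | {q4,q5,q6,q7,q8,q9}.
Split {q0,q1,q3} by δ(·,b) → {q1,q3} and {q0}.
Split {q4,q5,q6,q7,q8,q9} by δ(·,a) → {q5,q6,q8} and {q7,q9} and {q4}.
Stable partition: {q1,q3} | {q5,q6,q8} | {q0} | {q7,q9} | {q4} — 5 equivalence classes.

5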